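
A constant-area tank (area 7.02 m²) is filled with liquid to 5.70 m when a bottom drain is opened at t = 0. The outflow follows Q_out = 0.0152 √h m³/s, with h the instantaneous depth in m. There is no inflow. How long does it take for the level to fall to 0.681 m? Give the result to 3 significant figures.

1440 s

A dh/dt = −Q_out = −0.0152 √h.
∫ h^(−1/2) dh = −(0.0152/A) ∫ dt, giving 2√h = 2√h₀ − (0.0152/A) t.
t = 2A(√h₀ − √h)/0.0152 = 2·7.02·(√5.70 − √0.681)/0.0152
  = 14.040 × (2.3875 − 0.82523) / 0.0152 = 1443.0 s.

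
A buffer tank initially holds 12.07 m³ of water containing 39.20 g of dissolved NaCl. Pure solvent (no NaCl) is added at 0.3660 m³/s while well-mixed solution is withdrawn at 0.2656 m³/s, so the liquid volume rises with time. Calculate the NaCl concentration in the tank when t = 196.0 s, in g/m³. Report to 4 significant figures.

Let m(t) be the amount of NaCl. Volume: V(t) = V₀ + (Q_in − Q_out) t = 12.07 + 0.100400 t; V(196.0) = 31.7484 m³.
Species balance (pure solvent in): dm/dt = −Q_out · m/V(t).
dm/m = −Q_out dt/(V₀ + 0.100400 t); integrating gives ln(m/m₀) = −(Q_out/(Q_in−Q_out)) ln(V/V₀).
m = m₀ (V₀/V)^(Q_out/(Q_in−Q_out)) = 39.20 × (12.07/31.7484)^(2.64542) = 3.03509 g.
C = m/V = 3.03509/31.7484 = 0.0955983 g/m³.

0.09560 g/m³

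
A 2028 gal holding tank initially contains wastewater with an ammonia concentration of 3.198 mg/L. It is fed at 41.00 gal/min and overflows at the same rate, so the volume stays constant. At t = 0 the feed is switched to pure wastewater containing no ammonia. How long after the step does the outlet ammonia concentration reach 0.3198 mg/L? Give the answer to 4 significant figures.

113.9 min

Species balance: V dC/dt = Q(C_in − C) ⇒ τ = V/Q = 49.4634 min.
C(t) = C_in + (C₀ − C_in) e^(−t/τ). Set C = 0.3198 and solve for t:
e^(−t/τ) = (C − C_in)/(C₀ − C_in) = (0.3198 − 0)/(3.198 − 0) = 0.100000
t = −τ ln(…) = 49.4634 × 2.30259 = 113.894 min.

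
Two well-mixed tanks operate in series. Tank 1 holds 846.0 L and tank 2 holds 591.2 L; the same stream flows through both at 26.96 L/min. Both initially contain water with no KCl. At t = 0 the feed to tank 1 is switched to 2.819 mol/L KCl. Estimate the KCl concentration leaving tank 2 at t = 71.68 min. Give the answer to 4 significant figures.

2.115 mol/L

Time constants: τᵢ = Vᵢ/Q for each well-mixed tank.
τ₁ = 846.0/26.96 = 31.3798 min; τ₂ = 591.2/26.96 = 21.9288 min.
Tank 1: C₁ = C_in(1 − e^(−t/τ₁)). Tank 2 (τ₁ ≠ τ₂): C₂ = C_in[1 − (τ₁ e^(−t/τ₁) − τ₂ e^(−t/τ₂))/(τ₁ − τ₂)].
At t = 71.68: e^(−t/τ₁) = 0.101848, e^(−t/τ₂) = 0.0380535.
C₂ = 2.819·[1 − (31.3798·0.101848 − 21.9288·0.0380535)/(9.45104)] = 2.819·0.750132 = 2.11462 mol/L.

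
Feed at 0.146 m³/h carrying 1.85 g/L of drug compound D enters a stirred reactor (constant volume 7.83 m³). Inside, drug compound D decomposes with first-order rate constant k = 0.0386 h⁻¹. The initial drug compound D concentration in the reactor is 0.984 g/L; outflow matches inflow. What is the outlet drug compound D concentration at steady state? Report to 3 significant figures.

V dC/dt = Q(C_in − C) − k V C.
At steady state: 0 = Q C_in − (Q + kV) C_ss, so C_ss = Q C_in/(Q + kV).
C_ss = 0.146·1.85/(0.146 + 0.0386·7.83) = 0.27010/0.44824 = 0.60258 g/L.

0.603 g/L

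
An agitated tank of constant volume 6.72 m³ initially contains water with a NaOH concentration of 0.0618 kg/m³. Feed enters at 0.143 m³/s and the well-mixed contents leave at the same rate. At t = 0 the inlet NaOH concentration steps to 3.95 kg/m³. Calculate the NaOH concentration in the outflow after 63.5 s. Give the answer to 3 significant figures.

2.94 kg/m³

Unsteady species balance (constant V, well mixed): V dC/dt = Q(C_in − C).
Time constant τ = V/Q = 6.72/0.143 = 46.993 s.
This is linear first-order; C(t) = C_in + (C₀ − C_in) e^(−t/τ).
C(63.5) = 3.95 + (0.0618 − 3.95)·e^(−63.5/46.993) = 3.95 + (-3.8882)·0.25891 = 2.9433 kg/m³.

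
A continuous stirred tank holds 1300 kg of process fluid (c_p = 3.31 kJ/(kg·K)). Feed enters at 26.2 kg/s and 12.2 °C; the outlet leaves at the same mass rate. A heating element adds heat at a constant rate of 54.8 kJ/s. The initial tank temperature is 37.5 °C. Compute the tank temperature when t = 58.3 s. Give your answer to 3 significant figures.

20.5 °C

M c_p dT/dt = ṁ c_p (T_in − T) + Q̇.
τ = M/ṁ = 49.618 s; T_ss = T_in + Q̇/(ṁ c_p) = 12.2 + 54.8/(26.2·3.31) = 12.832 °C.
T approaches T_ss exponentially: T(t) = T_ss + (T₀ − T_ss) e^(−t/τ).
T(58.3) = 12.832 + (24.668)·e^(−58.3/49.618) = 12.832 + (24.668)·0.30883 = 20.450 °C.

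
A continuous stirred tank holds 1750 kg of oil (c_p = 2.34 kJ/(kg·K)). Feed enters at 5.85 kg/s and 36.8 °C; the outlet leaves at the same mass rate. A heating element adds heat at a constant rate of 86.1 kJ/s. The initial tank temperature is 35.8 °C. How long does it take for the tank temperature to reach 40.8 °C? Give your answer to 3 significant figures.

Heat balance on the well-mixed liquid: M c_p dT/dt = ṁ c_p (T_in − T) + 86.1.
τ = M/ṁ = 299.15 s; T_ss = T_in + Q̇/(ṁ c_p) = 43.090 °C.
T(t) = T_ss + (T₀ − T_ss) e^(−t/τ). Set T = 40.8:
e^(−t/τ) = (40.8 − 43.090)/(35.8 − 43.090) = 0.31410
t = −299.15 · ln(0.31410) = 346.42 s.

346 s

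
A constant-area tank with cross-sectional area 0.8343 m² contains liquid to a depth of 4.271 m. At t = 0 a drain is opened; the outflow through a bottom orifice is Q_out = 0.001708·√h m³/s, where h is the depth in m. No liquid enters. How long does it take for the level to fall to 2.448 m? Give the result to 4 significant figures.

490.5 s

A dh/dt = −Q_out = −0.001708 √h.
Separate and integrate: 2(√h − √h₀) = −(0.001708/A) t.
t = 2A(√h₀ − √h)/0.001708 = 2·0.8343·(√4.271 − √2.448)/0.001708
  = 1.66860 × (2.06664 − 1.56461) / 0.001708 = 490.450 s.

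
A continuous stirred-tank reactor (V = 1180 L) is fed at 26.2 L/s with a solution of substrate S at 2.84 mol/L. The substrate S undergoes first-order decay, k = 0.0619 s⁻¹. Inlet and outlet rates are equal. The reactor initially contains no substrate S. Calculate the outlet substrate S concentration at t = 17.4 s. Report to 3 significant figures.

Accumulation = in − out − consumed: V dC/dt = Q C_in − Q C − k V C.
dC/dt = (Q/V) C_in − (Q/V + k) C; effective rate a = Q/V + k = 0.022203 + 0.0619 = 0.084103 s⁻¹.
C_ss = Q C_in/(Q + kV) = 0.74976 mol/L; C(t) = C_ss + (C₀ − C_ss) e^(−a t).
C(17.4) = 0.74976 + (-0.74976)·e^(−0.084103·17.4) = 0.74976 + (-0.74976)·0.23145 = 0.57623 mol/L.

0.576 mol/L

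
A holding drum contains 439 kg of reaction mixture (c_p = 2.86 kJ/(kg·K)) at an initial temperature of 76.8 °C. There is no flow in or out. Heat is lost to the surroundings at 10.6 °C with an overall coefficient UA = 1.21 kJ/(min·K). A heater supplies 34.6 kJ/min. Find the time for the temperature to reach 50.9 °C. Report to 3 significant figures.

Lumped-capacitance energy balance: M c_p dT/dt = UA(T_amb − T) + Q̇.
τ = M c_p/UA = 1037.6 min; T_ss = T_amb + Q̇/UA = 10.6 + 34.6/1.21 = 39.195 °C.
T(t) = T_ss + (T₀ − T_ss)e^(−t/τ); set T = 50.9:
t = −τ ln[(T − T_ss)/(T₀ − T_ss)] = −1037.6 · ln(0.31126) = 1211.0 min.

1210 min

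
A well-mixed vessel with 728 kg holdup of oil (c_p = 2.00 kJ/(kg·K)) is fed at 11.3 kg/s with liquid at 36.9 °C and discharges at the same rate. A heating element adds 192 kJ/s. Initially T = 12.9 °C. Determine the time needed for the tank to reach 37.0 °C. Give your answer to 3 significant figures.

87.2 s

M c_p dT/dt = ṁ c_p (T_in − T) + Q̇.
τ = M/ṁ = 64.425 s; T_ss = T_in + Q̇/(ṁ c_p) = 45.396 °C.
T(t) = T_ss + (T₀ − T_ss) e^(−t/τ). Set T = 37.0:
e^(−t/τ) = (37.0 − 45.396)/(12.9 − 45.396) = 0.25836
t = −64.425 · ln(0.25836) = 87.192 s.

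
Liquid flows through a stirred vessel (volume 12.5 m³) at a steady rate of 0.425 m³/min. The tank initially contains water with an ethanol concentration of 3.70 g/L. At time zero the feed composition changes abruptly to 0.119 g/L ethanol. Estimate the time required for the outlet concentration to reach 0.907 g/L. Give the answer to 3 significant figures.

Mass balance on the solute (V constant): V dC/dt = Q(C_in − C), so τ = V/Q = 29.412 min.
C(t) = C_in + (C₀ − C_in) e^(−t/τ). Set C = 0.907 and solve for t:
e^(−t/τ) = (C − C_in)/(C₀ − C_in) = (0.907 − 0.119)/(3.70 − 0.119) = 0.22005
t = −τ ln(…) = 29.412 × 1.5139 = 44.526 min.

44.5 min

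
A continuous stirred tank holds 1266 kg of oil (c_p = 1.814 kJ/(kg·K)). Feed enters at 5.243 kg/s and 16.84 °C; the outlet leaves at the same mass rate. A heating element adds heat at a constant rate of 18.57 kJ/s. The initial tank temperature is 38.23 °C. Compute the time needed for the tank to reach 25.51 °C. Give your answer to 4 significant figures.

M c_p dT/dt = ṁ c_p (T_in − T) + Q̇.
τ = M/ṁ = 241.465 s; T_ss = T_in + Q̇/(ṁ c_p) = 18.7925 °C.
T(t) = T_ss + (T₀ − T_ss) e^(−t/τ). Set T = 25.51:
e^(−t/τ) = (25.51 − 18.7925)/(38.23 − 18.7925) = 0.345594
t = −241.465 · ln(0.345594) = 256.554 s.

256.6 s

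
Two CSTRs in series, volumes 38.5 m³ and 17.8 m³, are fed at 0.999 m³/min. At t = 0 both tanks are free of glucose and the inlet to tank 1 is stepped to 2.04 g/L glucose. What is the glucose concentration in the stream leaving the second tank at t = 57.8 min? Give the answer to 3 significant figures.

1.26 g/L

Time constants: τᵢ = Vᵢ/Q for each well-mixed tank.
τ₁ = 38.5/0.999 = 38.539 min; τ₂ = 17.8/0.999 = 17.818 min.
Tank 1: C₁ = C_in(1 − e^(−t/τ₁)). Tank 2 (τ₁ ≠ τ₂): C₂ = C_in[1 − (τ₁ e^(−t/τ₁) − τ₂ e^(−t/τ₂))/(τ₁ − τ₂)].
At t = 57.8: e^(−t/τ₁) = 0.22318, e^(−t/τ₂) = 0.039010.
C₂ = 2.04·[1 − (38.539·0.22318 − 17.818·0.039010)/(20.721)] = 2.04·0.61846 = 1.2617 g/L.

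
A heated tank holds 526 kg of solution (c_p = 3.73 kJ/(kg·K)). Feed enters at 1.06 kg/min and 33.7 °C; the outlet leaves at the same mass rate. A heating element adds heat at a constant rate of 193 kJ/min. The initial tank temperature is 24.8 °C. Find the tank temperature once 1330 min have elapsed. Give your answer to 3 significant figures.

78.6 °C

Energy balance: M c_p dT/dt = ṁ c_p (T_in − T) + 193.
Rearrange: dT/dt = (T_ss − T)/τ with τ = M/ṁ = 496.23 min and T_ss = T_in + Q̇/(ṁ c_p) = 82.514 °C.
This is linear first-order; T(t) = T_ss + (T₀ − T_ss) e^(−t/τ).
T(1330) = 82.514 + (-57.714)·e^(−1330/496.23) = 82.514 + (-57.714)·0.068548 = 78.558 °C.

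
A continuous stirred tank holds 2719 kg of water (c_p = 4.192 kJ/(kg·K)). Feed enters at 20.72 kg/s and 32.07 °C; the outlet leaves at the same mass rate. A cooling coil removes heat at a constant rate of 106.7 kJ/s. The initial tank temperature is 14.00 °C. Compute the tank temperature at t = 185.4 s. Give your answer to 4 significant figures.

Heat balance on the well-mixed liquid: M c_p dT/dt = ṁ c_p (T_in − T) − 106.7.
τ = M/ṁ = 131.226 s; T_ss = T_in − Q̇/(ṁ c_p) = 32.07 − 106.7/(20.72·4.192) = 30.8416 °C.
Solution: T(t) = T_ss + (T₀ − T_ss) e^(−t/τ).
T(185.4) = 30.8416 + (-16.8416)·e^(−185.4/131.226) = 30.8416 + (-16.8416)·0.243453 = 26.7414 °C.

26.74 °C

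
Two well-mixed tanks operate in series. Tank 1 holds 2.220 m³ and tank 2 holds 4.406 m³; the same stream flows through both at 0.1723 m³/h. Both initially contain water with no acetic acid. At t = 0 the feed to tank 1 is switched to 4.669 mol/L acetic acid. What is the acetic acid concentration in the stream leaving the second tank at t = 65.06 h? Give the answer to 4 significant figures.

Species balance on tank i: dCᵢ/dt = (Cᵢ₋₁ − Cᵢ)/τᵢ with τᵢ = Vᵢ/Q.
τ₁ = 2.220/0.1723 = 12.8845 h; τ₂ = 4.406/0.1723 = 25.5717 h.
Solving the cascade with C₁(0)=C₂(0)=0 gives C₂(t) = C_in[1 − (τ₁ e^(−t/τ₁) − τ₂ e^(−t/τ₂))/(τ₁ − τ₂)].
At t = 65.06: e^(−t/τ₁) = 0.00641269, e^(−t/τ₂) = 0.0785342.
C₂ = 4.669·[1 − (12.8845·0.00641269 − 25.5717·0.0785342)/(-12.6872)] = 4.669·0.848223 = 3.96035 mol/L.

3.960 mol/L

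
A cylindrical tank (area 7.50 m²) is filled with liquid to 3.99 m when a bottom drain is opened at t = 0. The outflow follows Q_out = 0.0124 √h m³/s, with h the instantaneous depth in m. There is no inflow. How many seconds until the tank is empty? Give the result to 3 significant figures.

Mass balance (ρ constant): A dh/dt = −0.0124 √h.
Separate and integrate: 2(√h − √h₀) = −(0.0124/A) t.
Set h = 0: 2√h₀ = (0.0124/A) t_empty ⇒ t_empty = 2A√h₀/0.0124.
t_empty = 2·7.50·√3.99/0.0124 = 15.000·1.9975/0.0124 = 2416.3 s.

2420 s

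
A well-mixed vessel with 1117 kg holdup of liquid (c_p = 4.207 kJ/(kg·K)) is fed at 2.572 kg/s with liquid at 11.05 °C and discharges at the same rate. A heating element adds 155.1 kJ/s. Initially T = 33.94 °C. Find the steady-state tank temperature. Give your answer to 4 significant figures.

Energy balance: M c_p dT/dt = ṁ c_p (T_in − T) + 155.1.
At steady state dT/dt = 0 ⇒ T_ss = T_in + Q̇/(ṁ c_p) = 11.05 + 155.1/(2.572·4.207) = 25.3840 °C.

25.38 °C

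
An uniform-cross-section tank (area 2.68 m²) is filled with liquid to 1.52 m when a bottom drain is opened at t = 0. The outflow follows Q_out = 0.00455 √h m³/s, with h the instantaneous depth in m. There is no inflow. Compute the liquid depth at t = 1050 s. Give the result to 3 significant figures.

A dh/dt = −Q_out = −0.00455 √h.
∫ h^(−1/2) dh = −(0.00455/A) ∫ dt, giving 2√h = 2√h₀ − (0.00455/A) t.
√h = √1.52 − 0.00455·1050/(2·2.68) = 1.2329 − 0.89132 = 0.34156.
h = 0.34156² = 0.11666 m.

0.117 m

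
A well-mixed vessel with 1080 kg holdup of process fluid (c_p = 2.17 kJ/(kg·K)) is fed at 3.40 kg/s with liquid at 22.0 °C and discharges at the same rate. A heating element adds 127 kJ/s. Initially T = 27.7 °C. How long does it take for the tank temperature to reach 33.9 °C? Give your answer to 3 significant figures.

246 s

M c_p dT/dt = ṁ c_p (T_in − T) + Q̇.
τ = M/ṁ = 317.65 s; T_ss = T_in + Q̇/(ṁ c_p) = 39.213 °C.
T(t) = T_ss + (T₀ − T_ss) e^(−t/τ). Set T = 33.9:
e^(−t/τ) = (33.9 − 39.213)/(27.7 − 39.213) = 0.46149
t = −317.65 · ln(0.46149) = 245.63 s.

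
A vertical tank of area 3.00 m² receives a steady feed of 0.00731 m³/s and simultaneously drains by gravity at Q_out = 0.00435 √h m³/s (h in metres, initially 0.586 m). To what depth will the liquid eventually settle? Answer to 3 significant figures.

2.82 m

Mass balance (ρ constant): A dh/dt = Q_in − 0.00435 √h. At steady state dh/dt = 0:
Q_in = 0.00435 √h_ss ⇒ √h_ss = 0.00731/0.00435 = 1.6805.
h_ss = 1.6805² = 2.8239 m. (Since h₀ = 0.586 m < h_ss, the level will rise toward this value.)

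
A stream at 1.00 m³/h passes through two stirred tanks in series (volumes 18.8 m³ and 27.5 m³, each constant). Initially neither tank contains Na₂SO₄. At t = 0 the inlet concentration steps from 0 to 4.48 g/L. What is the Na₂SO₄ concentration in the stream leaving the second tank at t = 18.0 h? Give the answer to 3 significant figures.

Each tank obeys Vᵢ dCᵢ/dt = Q(Cᵢ₋₁ − Cᵢ), so τᵢ = Vᵢ/Q.
τ₁ = 18.8/1.00 = 18.800 h; τ₂ = 27.5/1.00 = 27.500 h.
Tank 1: C₁ = C_in(1 − e^(−t/τ₁)). Tank 2 (τ₁ ≠ τ₂): C₂ = C_in[1 − (τ₁ e^(−t/τ₁) − τ₂ e^(−t/τ₂))/(τ₁ − τ₂)].
At t = 18.0: e^(−t/τ₁) = 0.38387, e^(−t/τ₂) = 0.51968.
C₂ = 4.48·[1 − (18.800·0.38387 − 27.500·0.51968)/(-8.7000)] = 4.48·0.18685 = 0.83711 g/L.

0.837 g/L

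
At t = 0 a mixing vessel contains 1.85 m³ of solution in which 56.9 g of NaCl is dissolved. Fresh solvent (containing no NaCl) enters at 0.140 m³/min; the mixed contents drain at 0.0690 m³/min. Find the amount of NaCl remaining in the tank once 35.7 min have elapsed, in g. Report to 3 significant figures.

Total volume: dV/dt = Q_in − Q_out = 0.071000 m³/min, so V(t) = 1.85 + 0.071000 t and V(35.7) = 4.3847 m³.
Species balance (pure solvent in): dm/dt = −Q_out · m/V(t).
Separate: dm/m = −Q_out dt/V(t) ⇒ ln(m/m₀) = −(Q_out/(Q_in−Q_out)) ln(V/V₀).
m = m₀ (V₀/V)^(Q_out/(Q_in−Q_out)) = 56.9 × (1.85/4.3847)^(0.97183) = 24.598 g.

24.6 g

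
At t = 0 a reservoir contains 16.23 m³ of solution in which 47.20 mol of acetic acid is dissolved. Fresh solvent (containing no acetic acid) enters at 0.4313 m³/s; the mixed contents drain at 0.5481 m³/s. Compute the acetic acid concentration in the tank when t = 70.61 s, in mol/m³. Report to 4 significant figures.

0.2117 mol/m³

Total volume: dV/dt = Q_in − Q_out = -0.116800 m³/s, so V(t) = 16.23 − 0.116800 t and V(70.61) = 7.98275 m³.
No acetic acid enters, so dm/dt = −Q_out · (m/V).
dm/m = −Q_out dt/(V₀ − 0.116800 t); integrating gives ln(m/m₀) = −(Q_out/(Q_in−Q_out)) ln(V/V₀).
m = m₀ (V₀/V)^(Q_out/(Q_in−Q_out)) = 47.20 × (16.23/7.98275)^(-4.69264) = 1.68978 mol.
C = m/V = 1.68978/7.98275 = 0.211679 mol/m³.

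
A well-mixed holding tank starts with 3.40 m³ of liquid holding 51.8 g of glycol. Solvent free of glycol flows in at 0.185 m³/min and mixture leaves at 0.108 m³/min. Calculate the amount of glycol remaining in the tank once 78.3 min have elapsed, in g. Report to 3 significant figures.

Total volume: dV/dt = Q_in − Q_out = 0.077000 m³/min, so V(t) = 3.40 + 0.077000 t and V(78.3) = 9.4291 m³.
Solute balance: dm/dt = 0 − Q_out C = −Q_out m/V(t).
Separate: dm/m = −Q_out dt/V(t) ⇒ ln(m/m₀) = −(Q_out/(Q_in−Q_out)) ln(V/V₀).
m = m₀ (V₀/V)^(Q_out/(Q_in−Q_out)) = 51.8 × (3.40/9.4291)^(1.4026) = 12.388 g.

12.4 g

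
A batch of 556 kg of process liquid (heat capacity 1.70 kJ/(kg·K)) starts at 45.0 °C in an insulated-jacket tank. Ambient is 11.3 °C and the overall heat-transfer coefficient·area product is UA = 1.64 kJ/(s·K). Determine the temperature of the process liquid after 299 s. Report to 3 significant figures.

31.4 °C

Lumped-capacitance energy balance: M c_p dT/dt = UA(T_amb − T).
dT/dt = (T_ss − T)/τ with T_ss = T_amb = 11.300 °C, τ = M c_p/UA = 556·1.70/1.64 = 576.34 s.
Integrating: T(t) = T_ss + (T₀ − T_ss) e^(−t/τ).
T(299) = 11.300 + (33.700)·0.59524 = 31.360 °C.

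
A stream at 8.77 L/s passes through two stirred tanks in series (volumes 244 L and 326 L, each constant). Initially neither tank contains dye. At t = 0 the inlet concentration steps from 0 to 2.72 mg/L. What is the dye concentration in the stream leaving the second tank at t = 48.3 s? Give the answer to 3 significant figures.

1.20 mg/L

Time constants: τᵢ = Vᵢ/Q for each well-mixed tank.
τ₁ = 244/8.77 = 27.822 s; τ₂ = 326/8.77 = 37.172 s.
Tank 1: C₁ = C_in(1 − e^(−t/τ₁)). Tank 2 (τ₁ ≠ τ₂): C₂ = C_in[1 − (τ₁ e^(−t/τ₁) − τ₂ e^(−t/τ₂))/(τ₁ − τ₂)].
At t = 48.3: e^(−t/τ₁) = 0.17622, e^(−t/τ₂) = 0.27271.
C₂ = 2.72·[1 − (27.822·0.17622 − 37.172·0.27271)/(-9.3501)] = 2.72·0.44018 = 1.1973 mg/L.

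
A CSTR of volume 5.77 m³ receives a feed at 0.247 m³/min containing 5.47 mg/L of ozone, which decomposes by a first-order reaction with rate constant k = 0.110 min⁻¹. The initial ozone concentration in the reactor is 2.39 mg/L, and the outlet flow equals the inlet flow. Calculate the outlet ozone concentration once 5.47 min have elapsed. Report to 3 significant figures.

1.90 mg/L

V dC/dt = Q(C_in − C) − k V C.
This is linear with rate a = Q/V + k = 0.15281 min⁻¹.
C_ss = Q C_in/(Q + kV) = 1.5324 mg/L; C(t) = C_ss + (C₀ − C_ss) e^(−a t).
C(5.47) = 1.5324 + (0.85763)·e^(−0.15281·5.47) = 1.5324 + (0.85763)·0.43350 = 1.9042 mg/L.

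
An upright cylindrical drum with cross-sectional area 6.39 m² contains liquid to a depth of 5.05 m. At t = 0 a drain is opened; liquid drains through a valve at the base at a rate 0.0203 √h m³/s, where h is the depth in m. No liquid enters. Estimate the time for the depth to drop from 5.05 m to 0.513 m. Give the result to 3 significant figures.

A dh/dt = −Q_out = −0.0203 √h.
∫ h^(−1/2) dh = −(0.0203/A) ∫ dt, giving 2√h = 2√h₀ − (0.0203/A) t.
t = 2A(√h₀ − √h)/0.0203 = 2·6.39·(√5.05 − √0.513)/0.0203
  = 12.780 × (2.2472 − 0.71624) / 0.0203 = 963.84 s.

964 s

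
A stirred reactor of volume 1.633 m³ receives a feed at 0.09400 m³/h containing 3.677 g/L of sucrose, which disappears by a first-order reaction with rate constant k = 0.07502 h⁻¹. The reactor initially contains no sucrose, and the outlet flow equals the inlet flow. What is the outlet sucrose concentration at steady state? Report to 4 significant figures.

1.596 g/L

Species balance: V dC/dt = Q C_in − Q C − k V C.
Steady state (dC/dt = 0): C_ss = Q C_in/(Q + kV) = C_in/(1 + kV/Q).
C_ss = 0.09400·3.677/(0.09400 + 0.07502·1.633) = 0.345638/0.216508 = 1.59642 g/L.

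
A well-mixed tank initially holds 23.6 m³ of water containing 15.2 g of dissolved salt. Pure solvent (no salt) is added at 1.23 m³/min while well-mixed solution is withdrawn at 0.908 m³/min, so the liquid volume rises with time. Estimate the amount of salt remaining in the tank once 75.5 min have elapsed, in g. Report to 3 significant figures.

Total volume: dV/dt = Q_in − Q_out = 0.32200 m³/min, so V(t) = 23.6 + 0.32200 t and V(75.5) = 47.911 m³.
Species balance (pure solvent in): dm/dt = −Q_out · m/V(t).
dm/m = −Q_out dt/(V₀ + 0.32200 t); integrating gives ln(m/m₀) = −(Q_out/(Q_in−Q_out)) ln(V/V₀).
m = m₀ (V₀/V)^(Q_out/(Q_in−Q_out)) = 15.2 × (23.6/47.911)^(2.8199) = 2.0638 g.

2.06 g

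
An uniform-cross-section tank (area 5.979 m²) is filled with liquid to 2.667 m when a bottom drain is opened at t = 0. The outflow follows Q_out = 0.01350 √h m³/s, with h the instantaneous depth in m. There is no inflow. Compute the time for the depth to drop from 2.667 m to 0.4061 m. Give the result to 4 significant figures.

Volume balance on the tank: A dh/dt = −0.01350 √h.
This is separable: 2 d(√h)/dt = −0.01350/A, so √h = √h₀ − (0.01350/(2A)) t.
t = 2A(√h₀ − √h)/0.01350 = 2·5.979·(√2.667 − √0.4061)/0.01350
  = 11.9580 × (1.63310 − 0.637260) / 0.01350 = 882.089 s.

882.1 s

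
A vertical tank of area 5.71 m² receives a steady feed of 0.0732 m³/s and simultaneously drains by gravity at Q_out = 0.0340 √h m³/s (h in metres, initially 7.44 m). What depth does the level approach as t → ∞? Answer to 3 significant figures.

Unsteady balance on liquid volume: A dh/dt = Q_in − 0.0340 √h. At steady state dh/dt = 0:
Q_in = 0.0340 √h_ss ⇒ √h_ss = 0.0732/0.0340 = 2.1529.
h_ss = 2.1529² = 4.6352 m. (Since h₀ = 7.44 m > h_ss, the level will fall toward this value.)

4.64 m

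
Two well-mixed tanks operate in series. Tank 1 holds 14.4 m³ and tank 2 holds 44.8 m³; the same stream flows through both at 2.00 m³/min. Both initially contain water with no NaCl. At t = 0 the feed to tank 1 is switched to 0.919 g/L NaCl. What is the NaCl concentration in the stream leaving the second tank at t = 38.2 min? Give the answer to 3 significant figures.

0.675 g/L

Time constants: τᵢ = Vᵢ/Q for each well-mixed tank.
τ₁ = 14.4/2.00 = 7.2000 min; τ₂ = 44.8/2.00 = 22.400 min.
Tank 1: C₁ = C_in(1 − e^(−t/τ₁)). Tank 2 (τ₁ ≠ τ₂): C₂ = C_in[1 − (τ₁ e^(−t/τ₁) − τ₂ e^(−t/τ₂))/(τ₁ − τ₂)].
At t = 38.2: e^(−t/τ₁) = 0.0049639, e^(−t/τ₂) = 0.18171.
C₂ = 0.919·[1 − (7.2000·0.0049639 − 22.400·0.18171)/(-15.200)] = 0.919·0.73457 = 0.67507 g/L.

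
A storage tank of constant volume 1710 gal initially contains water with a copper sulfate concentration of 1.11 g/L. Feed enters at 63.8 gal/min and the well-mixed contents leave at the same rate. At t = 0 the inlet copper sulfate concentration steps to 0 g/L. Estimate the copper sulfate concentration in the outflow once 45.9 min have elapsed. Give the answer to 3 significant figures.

0.200 g/L

Unsteady species balance (constant V, well mixed): V dC/dt = Q(C_in − C).
Time constant τ = V/Q = 1710/63.8 = 26.803 min.
This is linear first-order; C(t) = C_in + (C₀ − C_in) e^(−t/τ).
C(45.9) = 0 + (1.11 − 0)·e^(−45.9/26.803) = 0 + (1.1100)·0.18041 = 0.20025 g/L.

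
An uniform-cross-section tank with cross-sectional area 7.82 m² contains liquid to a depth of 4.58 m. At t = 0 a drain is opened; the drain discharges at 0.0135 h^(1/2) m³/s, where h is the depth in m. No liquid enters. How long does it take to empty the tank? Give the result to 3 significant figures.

With no inflow, A dh/dt = −0.0135 √h.
Separate and integrate: 2(√h − √h₀) = −(0.0135/A) t.
Set h = 0: 2√h₀ = (0.0135/A) t_empty ⇒ t_empty = 2A√h₀/0.0135.
t_empty = 2·7.82·√4.58/0.0135 = 15.640·2.1401/0.0135 = 2479.3 s.

2480 s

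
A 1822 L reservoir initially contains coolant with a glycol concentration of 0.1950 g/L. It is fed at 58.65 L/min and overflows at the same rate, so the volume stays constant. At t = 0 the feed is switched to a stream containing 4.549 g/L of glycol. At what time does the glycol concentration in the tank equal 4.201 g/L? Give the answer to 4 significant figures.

Mass balance on the solute (V constant): V dC/dt = Q(C_in − C), so τ = V/Q = 31.0656 min.
C(t) = C_in + (C₀ − C_in) e^(−t/τ). Set C = 4.201 and solve for t:
e^(−t/τ) = (C − C_in)/(C₀ − C_in) = (4.201 − 4.549)/(0.1950 − 4.549) = 0.0799265
t = −τ ln(…) = 31.0656 × 2.52665 = 78.4919 min.

78.49 min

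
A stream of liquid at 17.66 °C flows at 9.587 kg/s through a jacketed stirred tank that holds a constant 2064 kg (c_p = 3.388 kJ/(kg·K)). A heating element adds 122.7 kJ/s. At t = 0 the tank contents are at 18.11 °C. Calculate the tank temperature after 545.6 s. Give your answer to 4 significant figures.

First-law balance (no shaft work): M c_p dT/dt = ṁ c_p (T_in − T) + 122.7.
Rearrange: dT/dt = (T_ss − T)/τ with τ = M/ṁ = 215.292 s and T_ss = T_in + Q̇/(ṁ c_p) = 21.4376 °C.
This is linear first-order; T(t) = T_ss + (T₀ − T_ss) e^(−t/τ).
T(545.6) = 21.4376 + (-3.32762)·e^(−545.6/215.292) = 21.4376 + (-3.32762)·0.0793221 = 21.1737 °C.

21.17 °C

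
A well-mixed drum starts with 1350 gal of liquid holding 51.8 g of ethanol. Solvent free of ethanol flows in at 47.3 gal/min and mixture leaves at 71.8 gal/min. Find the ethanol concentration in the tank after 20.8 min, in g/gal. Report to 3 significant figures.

Let m(t) be the amount of ethanol. Volume: V(t) = V₀ + (Q_in − Q_out) t = 1350 − 24.500 t; V(20.8) = 840.40 gal.
Species balance (pure solvent in): dm/dt = −Q_out · m/V(t).
dm/m = −Q_out dt/(V₀ − 24.500 t); integrating gives ln(m/m₀) = −(Q_out/(Q_in−Q_out)) ln(V/V₀).
m = m₀ (V₀/V)^(Q_out/(Q_in−Q_out)) = 51.8 × (1350/840.40)^(-2.9306) = 12.914 g.
C = m/V = 12.914/840.40 = 0.015367 g/gal.

0.0154 g/gal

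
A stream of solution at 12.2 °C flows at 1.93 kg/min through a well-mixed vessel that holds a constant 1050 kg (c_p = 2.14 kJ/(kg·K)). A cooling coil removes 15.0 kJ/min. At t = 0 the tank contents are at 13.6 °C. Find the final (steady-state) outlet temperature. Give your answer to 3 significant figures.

First-law balance (no shaft work): M c_p dT/dt = ṁ c_p (T_in − T) − 15.0.
At steady state dT/dt = 0 ⇒ T_ss = T_in − Q̇/(ṁ c_p) = 12.2 − 15.0/(1.93·2.14) = 8.5682 °C.

8.57 °C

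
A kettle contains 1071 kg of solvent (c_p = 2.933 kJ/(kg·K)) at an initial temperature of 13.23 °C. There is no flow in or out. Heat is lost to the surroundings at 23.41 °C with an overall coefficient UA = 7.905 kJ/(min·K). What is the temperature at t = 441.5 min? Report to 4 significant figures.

Energy balance: M c_p dT/dt = −UA(T − T_amb).
dT/dt = (T_ss − T)/τ with T_ss = T_amb = 23.4100 °C, τ = M c_p/UA = 1071·2.933/7.905 = 397.374 min.
Solution: T(t) = T_ss + (T₀ − T_ss) e^(−t/τ).
T(441.5) = 23.4100 + (-10.1800)·0.329215 = 20.0586 °C.

20.06 °C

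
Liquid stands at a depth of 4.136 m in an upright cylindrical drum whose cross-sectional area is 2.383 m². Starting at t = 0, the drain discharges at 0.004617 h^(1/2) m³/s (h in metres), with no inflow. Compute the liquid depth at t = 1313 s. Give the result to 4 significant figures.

0.5803 m

With no inflow, A dh/dt = −0.004617 √h.
This is separable: 2 d(√h)/dt = −0.004617/A, so √h = √h₀ − (0.004617/(2A)) t.
√h = √4.136 − 0.004617·1313/(2·2.383) = 2.03372 − 1.27195 = 0.761764.
h = 0.761764² = 0.580285 m.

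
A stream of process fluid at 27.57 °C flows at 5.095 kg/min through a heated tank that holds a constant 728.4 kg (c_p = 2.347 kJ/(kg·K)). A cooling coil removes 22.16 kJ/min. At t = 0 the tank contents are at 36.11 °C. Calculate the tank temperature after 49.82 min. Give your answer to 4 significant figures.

33.05 °C

First-law balance (no shaft work): M c_p dT/dt = ṁ c_p (T_in − T) − 22.16.
τ = M/ṁ = 142.964 min; T_ss = T_in − Q̇/(ṁ c_p) = 27.57 − 22.16/(5.095·2.347) = 25.7168 °C.
This is linear first-order; T(t) = T_ss + (T₀ − T_ss) e^(−t/τ).
T(49.82) = 25.7168 + (10.3932)·e^(−49.82/142.964) = 25.7168 + (10.3932)·0.705760 = 33.0519 °C.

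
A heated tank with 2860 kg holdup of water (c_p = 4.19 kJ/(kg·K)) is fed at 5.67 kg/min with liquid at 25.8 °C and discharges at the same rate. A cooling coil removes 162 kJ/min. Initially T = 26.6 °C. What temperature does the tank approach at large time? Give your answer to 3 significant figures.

19.0 °C

M c_p dT/dt = ṁ c_p (T_in − T) − Q̇.
At steady state dT/dt = 0 ⇒ T_ss = T_in − Q̇/(ṁ c_p) = 25.8 − 162/(5.67·4.19) = 18.981 °C.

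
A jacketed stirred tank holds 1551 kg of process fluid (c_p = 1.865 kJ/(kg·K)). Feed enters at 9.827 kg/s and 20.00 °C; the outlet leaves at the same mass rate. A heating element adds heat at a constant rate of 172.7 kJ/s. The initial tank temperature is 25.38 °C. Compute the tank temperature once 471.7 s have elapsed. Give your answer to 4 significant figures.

29.22 °C

First-law balance (no shaft work): M c_p dT/dt = ṁ c_p (T_in − T) + 172.7.
Rearrange: dT/dt = (T_ss − T)/τ with τ = M/ṁ = 157.830 s and T_ss = T_in + Q̇/(ṁ c_p) = 29.4231 °C.
Solution: T(t) = T_ss + (T₀ − T_ss) e^(−t/τ).
T(471.7) = 29.4231 + (-4.04307)·e^(−471.7/157.830) = 29.4231 + (-4.04307)·0.0503554 = 29.2195 °C.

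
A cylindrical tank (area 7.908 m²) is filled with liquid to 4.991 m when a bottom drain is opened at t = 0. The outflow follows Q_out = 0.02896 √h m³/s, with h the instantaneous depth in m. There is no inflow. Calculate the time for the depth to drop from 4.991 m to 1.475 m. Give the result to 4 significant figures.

556.8 s

A dh/dt = −Q_out = −0.02896 √h.
∫ h^(−1/2) dh = −(0.02896/A) ∫ dt, giving 2√h = 2√h₀ − (0.02896/A) t.
t = 2A(√h₀ − √h)/0.02896 = 2·7.908·(√4.991 − √1.475)/0.02896
  = 15.8160 × (2.23405 − 1.21450) / 0.02896 = 556.814 s.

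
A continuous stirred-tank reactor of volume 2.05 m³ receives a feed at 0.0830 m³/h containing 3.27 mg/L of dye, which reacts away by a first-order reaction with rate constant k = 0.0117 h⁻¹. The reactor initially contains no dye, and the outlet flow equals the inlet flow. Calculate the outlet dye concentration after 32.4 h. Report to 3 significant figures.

2.07 mg/L

Accumulation = in − out − consumed: V dC/dt = Q C_in − Q C − k V C.
dC/dt = (Q/V) C_in − (Q/V + k) C; effective rate a = Q/V + k = 0.040488 + 0.0117 = 0.052188 h⁻¹.
C_ss = Q C_in/(Q + kV) = 2.5369 mg/L; C(t) = C_ss + (C₀ − C_ss) e^(−a t).
C(32.4) = 2.5369 + (-2.5369)·e^(−0.052188·32.4) = 2.5369 + (-2.5369)·0.18436 = 2.0692 mg/L.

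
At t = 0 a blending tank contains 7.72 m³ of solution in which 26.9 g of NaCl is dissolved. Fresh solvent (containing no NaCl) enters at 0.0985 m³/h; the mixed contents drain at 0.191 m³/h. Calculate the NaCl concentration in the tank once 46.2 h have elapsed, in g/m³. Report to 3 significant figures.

Total volume: dV/dt = Q_in − Q_out = -0.092500 m³/h, so V(t) = 7.72 − 0.092500 t and V(46.2) = 3.4465 m³.
Solute balance: dm/dt = 0 − Q_out C = −Q_out m/V(t).
dm/m = −Q_out dt/(V₀ − 0.092500 t); integrating gives ln(m/m₀) = −(Q_out/(Q_in−Q_out)) ln(V/V₀).
m = m₀ (V₀/V)^(Q_out/(Q_in−Q_out)) = 26.9 × (7.72/3.4465)^(-2.0649) = 5.0881 g.
C = m/V = 5.0881/3.4465 = 1.4763 g/m³.

1.48 g/m³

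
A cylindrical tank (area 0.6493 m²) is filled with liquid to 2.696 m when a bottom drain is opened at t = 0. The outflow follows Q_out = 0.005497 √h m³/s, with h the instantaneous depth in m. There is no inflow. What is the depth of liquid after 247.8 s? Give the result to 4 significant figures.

0.3517 m

Mass balance (ρ constant): A dh/dt = −0.005497 √h.
∫ h^(−1/2) dh = −(0.005497/A) ∫ dt, giving 2√h = 2√h₀ − (0.005497/A) t.
√h = √2.696 − 0.005497·247.8/(2·0.6493) = 1.64195 − 1.04894 = 0.593008.
h = 0.593008² = 0.351658 m.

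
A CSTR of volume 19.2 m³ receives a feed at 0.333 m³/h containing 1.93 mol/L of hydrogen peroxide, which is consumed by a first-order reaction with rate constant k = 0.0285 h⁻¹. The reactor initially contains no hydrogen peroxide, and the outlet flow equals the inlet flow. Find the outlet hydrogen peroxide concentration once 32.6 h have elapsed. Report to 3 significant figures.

0.566 mol/L

V dC/dt = Q(C_in − C) − k V C.
This is linear with rate a = Q/V + k = 0.045844 h⁻¹.
C_ss = Q C_in/(Q + kV) = 0.73016 mol/L; C(t) = C_ss + (C₀ − C_ss) e^(−a t).
C(32.6) = 0.73016 + (-0.73016)·e^(−0.045844·32.6) = 0.73016 + (-0.73016)·0.22436 = 0.56634 mol/L.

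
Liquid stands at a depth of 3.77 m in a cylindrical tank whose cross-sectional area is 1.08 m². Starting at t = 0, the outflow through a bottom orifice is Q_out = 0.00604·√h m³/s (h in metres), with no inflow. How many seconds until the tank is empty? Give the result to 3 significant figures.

A dh/dt = −Q_out = −0.00604 √h.
This is separable: 2 d(√h)/dt = −0.00604/A, so √h = √h₀ − (0.00604/(2A)) t.
Set h = 0: 2√h₀ = (0.00604/A) t_empty ⇒ t_empty = 2A√h₀/0.00604.
t_empty = 2·1.08·√3.77/0.00604 = 2.1600·1.9416/0.00604 = 694.36 s.

694 s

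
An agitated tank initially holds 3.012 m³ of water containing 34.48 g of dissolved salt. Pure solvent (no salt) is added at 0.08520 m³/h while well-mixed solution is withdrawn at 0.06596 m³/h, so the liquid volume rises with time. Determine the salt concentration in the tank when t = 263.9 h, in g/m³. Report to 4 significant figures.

0.1441 g/m³

Total volume: dV/dt = Q_in − Q_out = 0.0192400 m³/h, so V(t) = 3.012 + 0.0192400 t and V(263.9) = 8.08944 m³.
Solute balance: dm/dt = 0 − Q_out C = −Q_out m/V(t).
dm/m = −Q_out dt/(V₀ + 0.0192400 t); integrating gives ln(m/m₀) = −(Q_out/(Q_in−Q_out)) ln(V/V₀).
m = m₀ (V₀/V)^(Q_out/(Q_in−Q_out)) = 34.48 × (3.012/8.08944)^(3.42827) = 1.16579 g.
C = m/V = 1.16579/8.08944 = 0.144113 g/m³.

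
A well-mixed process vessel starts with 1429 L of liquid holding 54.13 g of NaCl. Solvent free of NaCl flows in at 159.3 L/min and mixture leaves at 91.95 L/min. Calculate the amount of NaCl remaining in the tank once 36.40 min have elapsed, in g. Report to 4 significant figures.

13.84 g

Let m(t) be the amount of NaCl. Volume: V(t) = V₀ + (Q_in − Q_out) t = 1429 + 67.3500 t; V(36.40) = 3880.54 L.
Solute balance: dm/dt = 0 − Q_out C = −Q_out m/V(t).
Separate: dm/m = −Q_out dt/V(t) ⇒ ln(m/m₀) = −(Q_out/(Q_in−Q_out)) ln(V/V₀).
m = m₀ (V₀/V)^(Q_out/(Q_in−Q_out)) = 54.13 × (1429/3880.54)^(1.36526) = 13.8391 g.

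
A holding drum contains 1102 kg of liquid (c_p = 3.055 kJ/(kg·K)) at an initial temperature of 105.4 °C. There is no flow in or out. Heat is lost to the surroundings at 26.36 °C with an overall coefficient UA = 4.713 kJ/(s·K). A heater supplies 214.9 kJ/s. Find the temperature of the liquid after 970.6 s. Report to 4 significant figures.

80.55 °C

Heat balance on the well-mixed liquid: M c_p dT/dt = −UA(T − T_amb) + Q̇.
dT/dt = (T_ss − T)/τ with T_ss = T_amb + Q̇/UA = 26.36 + 214.9/4.713 = 71.9573 °C, τ = M c_p/UA = 1102·3.055/4.713 = 714.324 s.
Integrating: T(t) = T_ss + (T₀ − T_ss) e^(−t/τ).
T(970.6) = 71.9573 + (33.4427)·0.256977 = 80.5513 °C.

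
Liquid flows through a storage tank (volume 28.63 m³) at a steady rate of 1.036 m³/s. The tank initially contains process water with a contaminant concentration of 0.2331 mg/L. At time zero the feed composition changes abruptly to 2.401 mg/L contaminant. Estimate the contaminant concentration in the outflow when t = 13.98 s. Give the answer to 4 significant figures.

Species balance on the tank: V dC/dt = Q(C_in − C).
Time constant τ = V/Q = 28.63/1.036 = 27.6351 s.
This is linear first-order; C(t) = C_in + (C₀ − C_in) e^(−t/τ).
C(13.98) = 2.401 + (0.2331 − 2.401)·e^(−13.98/27.6351) = 2.401 + (-2.16790)·0.602976 = 1.09381 mg/L.

1.094 mg/L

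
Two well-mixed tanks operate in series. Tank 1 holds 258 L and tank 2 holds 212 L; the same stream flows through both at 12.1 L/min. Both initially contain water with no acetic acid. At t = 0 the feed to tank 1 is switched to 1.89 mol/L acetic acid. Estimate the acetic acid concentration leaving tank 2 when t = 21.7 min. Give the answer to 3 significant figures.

Species balance on tank i: dCᵢ/dt = (Cᵢ₋₁ − Cᵢ)/τᵢ with τᵢ = Vᵢ/Q.
τ₁ = 258/12.1 = 21.322 min; τ₂ = 212/12.1 = 17.521 min.
Tank 1: C₁ = C_in(1 − e^(−t/τ₁)). Tank 2 (τ₁ ≠ τ₂): C₂ = C_in[1 − (τ₁ e^(−t/τ₁) − τ₂ e^(−t/τ₂))/(τ₁ − τ₂)].
At t = 21.7: e^(−t/τ₁) = 0.36142, e^(−t/τ₂) = 0.28981.
C₂ = 1.89·[1 − (21.322·0.36142 − 17.521·0.28981)/(3.8017)] = 1.89·0.30854 = 0.58314 mol/L.

0.583 mol/L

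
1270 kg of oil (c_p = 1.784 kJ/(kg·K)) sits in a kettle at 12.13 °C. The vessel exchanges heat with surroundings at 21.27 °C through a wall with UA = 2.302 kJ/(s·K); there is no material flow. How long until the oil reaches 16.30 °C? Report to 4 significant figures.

599.6 s

First-law balance (no shaft work): M c_p dT/dt = −UA(T − T_amb).
τ = M c_p/UA = 984.222 s; T_ss = T_amb = 21.2700 °C.
T(t) = T_ss + (T₀ − T_ss)e^(−t/τ); set T = 16.30:
t = −τ ln[(T − T_ss)/(T₀ − T_ss)] = −984.222 · ln(0.543764) = 599.628 s.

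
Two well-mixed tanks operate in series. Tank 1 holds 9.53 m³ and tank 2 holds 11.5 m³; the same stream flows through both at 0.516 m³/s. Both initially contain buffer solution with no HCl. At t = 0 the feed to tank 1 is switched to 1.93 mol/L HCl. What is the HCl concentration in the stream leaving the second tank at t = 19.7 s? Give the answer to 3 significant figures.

0.488 mol/L

Time constants: τᵢ = Vᵢ/Q for each well-mixed tank.
τ₁ = 9.53/0.516 = 18.469 s; τ₂ = 11.5/0.516 = 22.287 s.
Tank 1: C₁ = C_in(1 − e^(−t/τ₁)). Tank 2 (τ₁ ≠ τ₂): C₂ = C_in[1 − (τ₁ e^(−t/τ₁) − τ₂ e^(−t/τ₂))/(τ₁ − τ₂)].
At t = 19.7: e^(−t/τ₁) = 0.34416, e^(−t/τ₂) = 0.41316.
C₂ = 1.93·[1 − (18.469·0.34416 − 22.287·0.41316)/(-3.8178)] = 1.93·0.25307 = 0.48842 mol/L.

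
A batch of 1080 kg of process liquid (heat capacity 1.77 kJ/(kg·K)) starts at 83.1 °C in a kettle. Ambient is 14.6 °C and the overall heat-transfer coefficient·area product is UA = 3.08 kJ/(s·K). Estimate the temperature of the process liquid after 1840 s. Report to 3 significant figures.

18.1 °C

M c_p dT/dt = −UA(T − T_amb).
dT/dt = (T_ss − T)/τ with T_ss = T_amb = 14.600 °C, τ = M c_p/UA = 1080·1.77/3.08 = 620.65 s.
Integrating: T(t) = T_ss + (T₀ − T_ss) e^(−t/τ).
T(1840) = 14.600 + (68.500)·0.051579 = 18.133 °C.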